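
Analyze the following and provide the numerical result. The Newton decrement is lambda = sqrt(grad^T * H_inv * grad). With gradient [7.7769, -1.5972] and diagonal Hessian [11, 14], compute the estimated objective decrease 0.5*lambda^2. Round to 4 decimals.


Step 1: H is diagonal, so H^(-1) * g = [0.707, -0.1141].
Step 2: g^T H^(-1) g = sum_i g_i^2 / H_ii
  = (7.7769)^2/11 + (-1.5972)^2/14
  = 5.4982 + 0.1822 = 5.6804
Step 3: Objective decrease = 0.5 * g^T H^(-1) g = 2.8402


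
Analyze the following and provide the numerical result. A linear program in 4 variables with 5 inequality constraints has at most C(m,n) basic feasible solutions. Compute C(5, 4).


Each vertex corresponds to some choice of n active constraints out of m, so the number of vertices is at most C(m, n) = m! / (n!(m-n)!).
m = 5, n = 4
Numerator: 5 * 4 * 3 * 2
Denominator: 4! = 24
C(5, 4) = 5


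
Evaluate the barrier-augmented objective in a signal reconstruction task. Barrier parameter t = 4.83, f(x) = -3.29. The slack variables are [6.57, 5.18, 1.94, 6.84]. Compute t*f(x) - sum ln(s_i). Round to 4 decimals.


Step 1: Compute log-barrier.
ln values: [1.8825, 1.6448, 0.6627, 1.9228]
phi = -(1.8825 + 1.6448 + 0.6627 + 1.9228) = -6.1128
Step 2: Compute augmented objective.
t*f(x) = 4.83*-3.29 = -15.8907
Total = -15.8907 - 6.1128 = -22.0035


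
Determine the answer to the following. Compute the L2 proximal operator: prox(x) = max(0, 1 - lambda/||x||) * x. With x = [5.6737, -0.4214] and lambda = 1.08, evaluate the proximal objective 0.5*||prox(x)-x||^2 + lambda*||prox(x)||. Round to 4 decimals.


Step 1: Compute ||x||.
||x|| = 5.6893
Step 2: Compute scaling factor.
scale = max(0, 1 - 1.08/5.6893) = 0.8102
Step 3: prox(x) = [4.5967, -0.3414]
||prox(x)|| = 4.6093
Step 4: Proximal objective.
0.5*||prox-x||^2 = 0.5832
lambda*||prox|| = 4.978
Total = 5.5613


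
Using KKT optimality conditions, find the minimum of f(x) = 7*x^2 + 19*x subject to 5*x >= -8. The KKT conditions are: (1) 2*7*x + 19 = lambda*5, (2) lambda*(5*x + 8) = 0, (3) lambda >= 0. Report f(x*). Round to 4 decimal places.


Step 1: Try lambda = 0 (constraint inactive).
Stationarity: 2*7*x + 19 = 0
x* = -19/(2*7) = -19/14 = -1.3571 (rounded; the exact value -19/14 is used below)
Check constraint: 5*-1.3571 = -6.7855 >= -8 -- satisfied.
Step 2: Compute optimal value.
f(x*) = 7*(-19/14)^2 + 19*(-19/14) = -12.8929


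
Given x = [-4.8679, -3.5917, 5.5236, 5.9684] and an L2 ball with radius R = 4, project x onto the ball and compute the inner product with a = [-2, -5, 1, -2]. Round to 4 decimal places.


Step 1: Compute ||x|| (intermediates to 6 decimals).
||x|| = sqrt((-4.8679)^2 + (-3.5917)^2 + 5.5236^2 + 5.9684^2) = 10.135517
Step 2: Project.
Since ||x|| > R, scale = R/||x|| = 4/10.135517 = 0.394652, proj(x) = scale * x
proj(x) = [-1.921126, -1.417472, 2.1799, 2.355441]
Step 3: Dot product.
a^T * proj(x) = -2*(-1.921126) - 5*(-1.417472) + 1*2.1799 - 2*2.355441 = 8.3986


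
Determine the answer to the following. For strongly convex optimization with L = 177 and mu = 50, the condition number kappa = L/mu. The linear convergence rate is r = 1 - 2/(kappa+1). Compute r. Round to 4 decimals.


Step 1: Compute the condition number.
kappa = L/mu = 177/50 = 3.54
Step 2: Compute the convergence rate.
r = 1 - 2/(kappa + 1) = 1 - 2*mu/(L + mu) = (L - mu)/(L + mu) = 127/227 = 0.5595


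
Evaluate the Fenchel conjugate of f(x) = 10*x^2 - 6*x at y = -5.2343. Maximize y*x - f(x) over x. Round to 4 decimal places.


f*(y) = sup_x {y*x - a*x^2 - b*x} = sup_x {(y-b)*x - a*x^2}
FOC: (y - b) - 2a*x = 0 => x* = (y - b)/(2a)
x* = (-5.2343 + 6)/(2*10) = 0.0383
f*(-5.2343) = (y-b)^2/(4a) = (-5.2343 + 6)^2/(4*10)
= 0.5863/40 = 0.0147


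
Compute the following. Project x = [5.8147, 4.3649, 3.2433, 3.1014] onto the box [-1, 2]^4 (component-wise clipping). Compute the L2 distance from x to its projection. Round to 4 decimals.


Project each component onto [-1, 2].
clip(5.8147) = 2.0, clip(4.3649) = 2.0, clip(3.2433) = 2.0, clip(3.1014) = 2.0
Projection = [2.0, 2.0, 2.0, 2.0]
Squared diffs: [14.5519, 5.5928, 1.5458, 1.2131]
Distance = sqrt(22.9036) = 4.7858


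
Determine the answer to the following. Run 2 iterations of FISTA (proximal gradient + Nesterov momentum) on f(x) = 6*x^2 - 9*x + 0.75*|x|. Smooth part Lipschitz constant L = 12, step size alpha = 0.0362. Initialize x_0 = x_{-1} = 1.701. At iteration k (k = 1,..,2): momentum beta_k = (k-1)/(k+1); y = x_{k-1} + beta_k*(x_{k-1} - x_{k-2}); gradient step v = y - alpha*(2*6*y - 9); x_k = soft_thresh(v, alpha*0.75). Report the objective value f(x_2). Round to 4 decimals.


FISTA on f(x) = 6*x^2 - 9*x + 0.75*|x|
L = 12, alpha = 0.0362
Iteration 1: beta = 0.0, y = 1.701 + 0.0*(1.701 - 1.701) = 1.701
  grad(y) = 11.412, v = y - alpha*grad = 1.2879
  prox(v) = soft_thresh(1.2879, 0.0272) = 1.2607
Iteration 2: beta = 0.3333, y = 1.2607 + 0.3333*(1.2607 - 1.701) = 1.114
  grad(y) = 4.3678, v = y - alpha*grad = 0.9559
  prox(v) = soft_thresh(0.9559, 0.0272) = 0.9287
f(x_2) = 6*0.9287^2 - 9*0.9287 + 0.75*|0.9287| = -2.4868


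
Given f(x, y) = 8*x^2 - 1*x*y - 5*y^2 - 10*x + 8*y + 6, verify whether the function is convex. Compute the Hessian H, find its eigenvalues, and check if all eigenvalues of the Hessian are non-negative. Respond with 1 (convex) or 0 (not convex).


The Hessian of f(x,y) = 8*x^2 - 1*x*y - 5*y^2 - 10*x + 8*y + 6 is:
H = [[16, -1], [-1, -10]]
Trace = 16 - 10 = 6
Determinant = 16*-10 - (-1)^2 = -161
Discriminant = (6)^2 - 4*-161 = 680.0
Eigenvalues: lambda_1 = -10.0384, lambda_2 = 16.0384
The function is not convex.

0


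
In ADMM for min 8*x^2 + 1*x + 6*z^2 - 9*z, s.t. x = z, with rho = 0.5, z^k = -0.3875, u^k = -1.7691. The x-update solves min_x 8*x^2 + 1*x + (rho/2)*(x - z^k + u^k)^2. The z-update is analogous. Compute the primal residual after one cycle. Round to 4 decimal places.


ADMM iteration with rho = 0.5, z^k = -0.3875, u^k = -1.7691
Step 1: x-update.
Minimize 8*x^2 + 1*x + (0.5/2)*(x + 0.3875 - 1.7691)^2
FOC: (2*8 + 0.5)*x = -1 + 0.5*(-0.3875 + 1.7691)
x^{k+1} = -0.0187
Step 2: z-update.
Minimize 6*z^2 - 9*z + (0.5/2)*(-0.0187 - z - 1.7691)^2
FOC: (2*6 + 0.5)*z = 9 + 0.5*(-0.0187 - 1.7691)
z^{k+1} = 0.6485
Step 3: u-update.
u^{k+1} = -1.7691 - 0.0187 - 0.6485 = -2.4363
Step 4: Primal residual = |-0.0187 - 0.6485| = 0.6672


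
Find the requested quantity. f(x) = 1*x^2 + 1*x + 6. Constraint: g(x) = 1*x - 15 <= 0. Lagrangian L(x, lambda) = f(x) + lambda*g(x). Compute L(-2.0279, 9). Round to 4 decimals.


Step 1: Evaluate f(x).
f(-2.0279) = 1*(-2.0279)^2 + 1*(-2.0279) + 6 = 8.0845
Step 2: Evaluate g(x).
g(-2.0279) = 1*-2.0279 - 15 = -17.0279
Step 3: Compute Lagrangian.
L = 8.0845 + 9*-17.0279 = -145.1666


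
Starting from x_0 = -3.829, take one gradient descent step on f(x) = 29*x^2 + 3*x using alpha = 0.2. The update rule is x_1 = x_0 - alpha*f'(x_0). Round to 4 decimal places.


We compute the gradient at x_0 and apply the update.
f'(x) = 58*x + 3
f'(-3.829) = 58*-3.829 + 3 = -219.082
x_1 = -3.829 - 0.2*-219.082 = 39.9874


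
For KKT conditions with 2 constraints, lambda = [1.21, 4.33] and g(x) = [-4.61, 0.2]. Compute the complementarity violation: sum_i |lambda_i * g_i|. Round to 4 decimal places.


KKT complementary slackness check:
lambda_1 * g_1 = 1.21 * -4.61 = -5.5781
lambda_2 * g_2 = 4.33 * 0.2 = 0.866
Total violation = 5.5781 + 0.866 = 6.4441


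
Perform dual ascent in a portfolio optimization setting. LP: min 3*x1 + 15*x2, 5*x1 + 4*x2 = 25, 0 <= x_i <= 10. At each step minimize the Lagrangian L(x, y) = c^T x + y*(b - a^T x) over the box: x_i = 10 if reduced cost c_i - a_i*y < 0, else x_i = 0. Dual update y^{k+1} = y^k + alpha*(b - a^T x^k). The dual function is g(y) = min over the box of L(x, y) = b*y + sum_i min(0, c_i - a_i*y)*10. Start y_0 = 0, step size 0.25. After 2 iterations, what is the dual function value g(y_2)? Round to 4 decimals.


Dual ascent for LP: min 3*x1 + 15*x2, 5*x1 + 4*x2 = 25, 0 <= x_i <= 10
Step 1: y^k = 0.0, reduced costs: (3.0, 15.0)
  x^k = (0.0, 0.0), subgradient = b - a^T x = 25.0
  y^{k+1} = 0.0 + 0.25*25.0 = 6.25
Step 2: y^k = 6.25, reduced costs: (-28.25, -10.0)
  x^k = (10.0, 10.0), subgradient = b - a^T x = -65.0
  y^{k+1} = 6.25 + 0.25*-65.0 = -10.0
Dual objective at y_2 = -10.0: reduced costs (53.0, 55.0), box minimizer x = (0.0, 0.0)
g(y_2) = b*y + (c1 - a1*y)*x1 + (c2 - a2*y)*x2 = 25*(-10.0) + 53.0*0.0 + 55.0*0.0 = -250.0 + 0.0 + 0.0 = -250.0


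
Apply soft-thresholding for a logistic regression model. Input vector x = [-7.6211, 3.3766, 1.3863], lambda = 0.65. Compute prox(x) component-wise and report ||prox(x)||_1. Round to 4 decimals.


Soft-thresholding with lambda = 0.65:
prox(-7.6211) = sign(-7.6211)*max(|-7.6211| - 0.65, 0) = -6.9711
prox(3.3766) = sign(3.3766)*max(|3.3766| - 0.65, 0) = 2.7266
prox(1.3863) = sign(1.3863)*max(|1.3863| - 0.65, 0) = 0.7363
prox(x) = [-6.9711, 2.7266, 0.7363]
||prox(x)||_1 = 6.9711 + 2.7266 + 0.7363 = 10.434


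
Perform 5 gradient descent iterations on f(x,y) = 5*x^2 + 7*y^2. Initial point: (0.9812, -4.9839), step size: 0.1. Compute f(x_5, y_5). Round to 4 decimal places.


Gradient descent on f(x,y) = 5*x^2 + 7*y^2.
Starting point: (0.9812, -4.9839), alpha = 0.1
Step 1: grad_x = 2*5*0.9812 = 9.812, grad_y = 2*7*-4.9839 = -69.7746
  x_1 = 0.9812 - 0.1*9.812 = 0.0
  y_1 = -4.9839 - 0.1*-69.7746 = 1.9936
Step 2: grad_x = 2*5*0.0 = 0.0, grad_y = 2*7*1.9936 = 27.9098
  x_2 = 0.0 - 0.1*0.0 = 0.0
  y_2 = 1.9936 - 0.1*27.9098 = -0.7974
Step 3: grad_x = 2*5*0.0 = 0.0, grad_y = 2*7*-0.7974 = -11.1639
  x_3 = 0.0 - 0.1*0.0 = 0.0
  y_3 = -0.7974 - 0.1*-11.1639 = 0.319
Step 4: grad_x = 2*5*0.0 = 0.0, grad_y = 2*7*0.319 = 4.4656
  x_4 = 0.0 - 0.1*0.0 = 0.0
  y_4 = 0.319 - 0.1*4.4656 = -0.1276
Step 5: grad_x = 2*5*0.0 = 0.0, grad_y = 2*7*-0.1276 = -1.7862
  x_5 = 0.0 - 0.1*0.0 = 0.0
  y_5 = -0.1276 - 0.1*-1.7862 = 0.051
f(0.0, 0.051) = 5*0.0^2 + 7*0.051^2 = 0.0182


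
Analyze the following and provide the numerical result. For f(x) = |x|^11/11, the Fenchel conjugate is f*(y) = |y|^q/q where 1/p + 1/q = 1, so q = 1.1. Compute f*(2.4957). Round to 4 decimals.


The conjugate exponent q satisfies 1/p + 1/q = 1.
p = 11, so q = 11/(11 - 1) = 1.1
|y|^q = 2.4957^1.1 = 2.7347
f*(2.4957) = 2.7347 / 1.1 = 2.4861


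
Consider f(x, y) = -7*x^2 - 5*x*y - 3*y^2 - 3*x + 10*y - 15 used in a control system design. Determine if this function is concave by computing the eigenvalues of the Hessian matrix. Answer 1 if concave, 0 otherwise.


The Hessian of f(x,y) = -7*x^2 - 5*x*y - 3*y^2 - 3*x + 10*y - 15 is:
H = [[-14, -5], [-5, -6]]
Trace = -14 - 6 = -20
Determinant = -14*-6 - (-5)^2 = 59
Discriminant = (-20)^2 - 4*59 = 164.0
Eigenvalues: lambda_1 = -16.4031, lambda_2 = -3.5969
The function is concave.

1


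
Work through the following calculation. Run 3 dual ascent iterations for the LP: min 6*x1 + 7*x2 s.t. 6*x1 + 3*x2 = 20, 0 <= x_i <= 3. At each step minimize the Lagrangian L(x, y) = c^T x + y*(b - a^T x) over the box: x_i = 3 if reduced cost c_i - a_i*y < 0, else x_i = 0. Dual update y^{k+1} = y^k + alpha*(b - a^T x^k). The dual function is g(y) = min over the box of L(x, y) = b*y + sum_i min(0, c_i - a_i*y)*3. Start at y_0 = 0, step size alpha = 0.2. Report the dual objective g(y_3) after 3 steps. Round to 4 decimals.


Dual ascent for LP: min 6*x1 + 7*x2, 6*x1 + 3*x2 = 20, 0 <= x_i <= 3
Step 1: y^k = 0.0, reduced costs: (6.0, 7.0)
  x^k = (0.0, 0.0), subgradient = b - a^T x = 20.0
  y^{k+1} = 0.0 + 0.2*20.0 = 4.0
Step 2: y^k = 4.0, reduced costs: (-18.0, -5.0)
  x^k = (3.0, 3.0), subgradient = b - a^T x = -7.0
  y^{k+1} = 4.0 + 0.2*-7.0 = 2.6
Step 3: y^k = 2.6, reduced costs: (-9.6, -0.8)
  x^k = (3.0, 3.0), subgradient = b - a^T x = -7.0
  y^{k+1} = 2.6 + 0.2*-7.0 = 1.2
Dual objective at y_3 = 1.2: reduced costs (-1.2, 3.4), box minimizer x = (3.0, 0.0)
g(y_3) = b*y + (c1 - a1*y)*x1 + (c2 - a2*y)*x2 = 20*1.2 + (-1.2)*3.0 + 3.4*0.0 = 24.0 - 3.6 + 0.0 = 20.4


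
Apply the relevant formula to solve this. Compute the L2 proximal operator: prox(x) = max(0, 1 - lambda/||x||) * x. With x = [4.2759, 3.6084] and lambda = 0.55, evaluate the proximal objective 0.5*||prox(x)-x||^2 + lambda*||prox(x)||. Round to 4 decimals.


Step 1: Compute ||x||.
||x|| = 5.595
Step 2: Compute scaling factor.
scale = max(0, 1 - 0.55/5.595) = 0.9017
Step 3: prox(x) = [3.8556, 3.2537]
||prox(x)|| = 5.045
Step 4: Proximal objective.
0.5*||prox-x||^2 = 0.1513
lambda*||prox|| = 2.7748
Total = 2.926


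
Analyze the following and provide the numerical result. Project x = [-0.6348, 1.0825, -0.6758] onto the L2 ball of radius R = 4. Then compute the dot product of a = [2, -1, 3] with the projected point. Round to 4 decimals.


Step 1: Compute ||x|| (intermediates to 6 decimals).
||x|| = sqrt((-0.6348)^2 + 1.0825^2 + (-0.6758)^2) = 1.425301
Step 2: Project.
Since ||x|| <= R, proj = x (no scaling needed).
proj(x) = [-0.6348, 1.0825, -0.6758]
Step 3: Dot product.
a^T * proj(x) = 2*(-0.6348) - 1*1.0825 + 3*(-0.6758) = -4.3795


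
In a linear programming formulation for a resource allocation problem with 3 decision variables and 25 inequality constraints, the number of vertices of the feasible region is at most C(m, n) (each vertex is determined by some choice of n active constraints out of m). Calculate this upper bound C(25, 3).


Each vertex corresponds to some choice of n active constraints out of m, so the number of vertices is at most C(m, n) = m! / (n!(m-n)!).
m = 25, n = 3
Numerator: 25 * 24 * 23
Denominator: 3! = 6
C(25, 3) = 2300


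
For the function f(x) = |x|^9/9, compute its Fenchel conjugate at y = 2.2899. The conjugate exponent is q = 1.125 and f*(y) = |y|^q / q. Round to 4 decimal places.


The conjugate exponent q satisfies 1/p + 1/q = 1.
p = 9, so q = 9/(9 - 1) = 1.125
|y|^q = 2.2899^1.125 = 2.5398
f*(2.2899) = 2.5398 / 1.125 = 2.2576


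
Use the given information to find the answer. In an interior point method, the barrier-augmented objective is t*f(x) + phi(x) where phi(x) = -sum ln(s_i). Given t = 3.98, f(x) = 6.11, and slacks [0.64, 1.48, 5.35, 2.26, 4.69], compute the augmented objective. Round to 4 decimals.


Step 1: Compute log-barrier.
ln values: [-0.4463, 0.392, 1.6771, 0.8154, 1.5454]
phi = -(-0.4463 + 0.392 + 1.6771 + 0.8154 + 1.5454) = -3.9836
Step 2: Compute augmented objective.
t*f(x) = 3.98*6.11 = 24.3178
Total = 24.3178 - 3.9836 = 20.3342


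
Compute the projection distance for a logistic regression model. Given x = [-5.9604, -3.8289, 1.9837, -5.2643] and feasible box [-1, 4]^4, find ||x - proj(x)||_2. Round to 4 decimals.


Project each component onto [-1, 4].
clip(-5.9604) = -1.0, clip(-3.8289) = -1.0, clip(1.9837) = 1.9837, clip(-5.2643) = -1.0
Projection = [-1.0, -1.0, 1.9837, -1.0]
Squared diffs: [24.6056, 8.0027, 0.0, 18.1843]
Distance = sqrt(50.7926) = 7.1269


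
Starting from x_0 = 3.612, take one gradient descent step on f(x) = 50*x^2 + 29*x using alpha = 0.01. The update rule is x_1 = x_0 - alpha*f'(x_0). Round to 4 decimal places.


We compute the gradient at x_0 and apply the update.
f'(x) = 100*x + 29
f'(3.612) = 100*3.612 + 29 = 390.2
x_1 = 3.612 - 0.01*390.2 = -0.29


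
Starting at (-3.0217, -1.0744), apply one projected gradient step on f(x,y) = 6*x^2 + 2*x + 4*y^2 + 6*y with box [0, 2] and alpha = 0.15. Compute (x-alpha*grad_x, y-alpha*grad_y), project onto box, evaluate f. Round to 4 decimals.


Step 1: Compute gradient at (-3.0217, -1.0744).
grad_x = 2*6*-3.0217 + 2 = -34.2604
grad_y = 2*4*-1.0744 + 6 = -2.5952
Step 2: Gradient step.
x_raw = -3.0217 - 0.15*-34.2604 = 2.1174
y_raw = -1.0744 - 0.15*-2.5952 = -0.6851
Step 3: Project onto [0, 2].
x_proj = clip(2.1174) = 2.0
y_proj = clip(-0.6851) = 0.0
Step 4: Evaluate f.
f(2.0, 0.0) = 28.0


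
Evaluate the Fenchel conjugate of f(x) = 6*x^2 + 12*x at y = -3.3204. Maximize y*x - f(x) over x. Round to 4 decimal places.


f*(y) = sup_x {y*x - a*x^2 - b*x} = sup_x {(y-b)*x - a*x^2}
FOC: (y - b) - 2a*x = 0 => x* = (y - b)/(2a)
x* = (-3.3204 - 12)/(2*6) = -1.2767
f*(-3.3204) = (y-b)^2/(4a) = (-3.3204 - 12)^2/(4*6)
= 234.7147/24 = 9.7798


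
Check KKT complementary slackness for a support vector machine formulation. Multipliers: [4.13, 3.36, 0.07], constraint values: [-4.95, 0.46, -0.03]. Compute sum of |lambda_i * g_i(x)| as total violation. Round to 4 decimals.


KKT complementary slackness check:
lambda_1 * g_1 = 4.13 * -4.95 = -20.4435
lambda_2 * g_2 = 3.36 * 0.46 = 1.5456
lambda_3 * g_3 = 0.07 * -0.03 = -0.0021
Total violation = 20.4435 + 1.5456 + 0.0021 = 21.9912


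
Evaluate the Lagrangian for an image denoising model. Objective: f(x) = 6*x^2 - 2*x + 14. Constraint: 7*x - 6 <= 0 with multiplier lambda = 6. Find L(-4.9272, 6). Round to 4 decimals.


Step 1: Evaluate f(x).
f(-4.9272) = 6*(-4.9272)^2 - 2*(-4.9272) + 14 = 169.5182
Step 2: Evaluate g(x).
g(-4.9272) = 7*-4.9272 - 6 = -40.4904
Step 3: Compute Lagrangian.
L = 169.5182 + 6*-40.4904 = -73.4242


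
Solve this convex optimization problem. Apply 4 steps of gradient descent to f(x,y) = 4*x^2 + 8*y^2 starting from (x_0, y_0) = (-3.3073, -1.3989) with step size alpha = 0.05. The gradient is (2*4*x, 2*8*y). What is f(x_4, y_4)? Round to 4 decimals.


Gradient descent on f(x,y) = 4*x^2 + 8*y^2.
Starting point: (-3.3073, -1.3989), alpha = 0.05
Step 1: grad_x = 2*4*-3.3073 = -26.4584, grad_y = 2*8*-1.3989 = -22.3824
  x_1 = -3.3073 - 0.05*-26.4584 = -1.9844
  y_1 = -1.3989 - 0.05*-22.3824 = -0.2798
Step 2: grad_x = 2*4*-1.9844 = -15.875, grad_y = 2*8*-0.2798 = -4.4765
  x_2 = -1.9844 - 0.05*-15.875 = -1.1906
  y_2 = -0.2798 - 0.05*-4.4765 = -0.056
Step 3: grad_x = 2*4*-1.1906 = -9.525, grad_y = 2*8*-0.056 = -0.8953
  x_3 = -1.1906 - 0.05*-9.525 = -0.7144
  y_3 = -0.056 - 0.05*-0.8953 = -0.0112
Step 4: grad_x = 2*4*-0.7144 = -5.715, grad_y = 2*8*-0.0112 = -0.1791
  x_4 = -0.7144 - 0.05*-5.715 = -0.4286
  y_4 = -0.0112 - 0.05*-0.1791 = -0.0022
f(-0.4286, -0.0022) = 4*(-0.4286)^2 + 8*(-0.0022)^2 = 0.7349


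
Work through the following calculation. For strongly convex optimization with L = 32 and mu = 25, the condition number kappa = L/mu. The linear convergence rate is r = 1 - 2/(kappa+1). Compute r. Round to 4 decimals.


Step 1: Compute the condition number.
kappa = L/mu = 32/25 = 1.28
Step 2: Compute the convergence rate.
r = 1 - 2/(kappa + 1) = 1 - 2*mu/(L + mu) = (L - mu)/(L + mu) = 7/57 = 0.1228


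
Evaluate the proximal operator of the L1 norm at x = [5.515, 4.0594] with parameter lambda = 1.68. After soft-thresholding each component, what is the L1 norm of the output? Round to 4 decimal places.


Soft-thresholding with lambda = 1.68:
prox(5.515) = sign(5.515)*max(|5.515| - 1.68, 0) = 3.835
prox(4.0594) = sign(4.0594)*max(|4.0594| - 1.68, 0) = 2.3794
prox(x) = [3.835, 2.3794]
||prox(x)||_1 = 3.835 + 2.3794 = 6.2144


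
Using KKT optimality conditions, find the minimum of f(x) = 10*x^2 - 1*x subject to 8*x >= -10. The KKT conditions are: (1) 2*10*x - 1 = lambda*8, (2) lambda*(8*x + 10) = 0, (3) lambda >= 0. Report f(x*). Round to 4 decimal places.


Step 1: Try lambda = 0 (constraint inactive).
Stationarity: 2*10*x - 1 = 0
x* = 1/(2*10) = 0.05
Check constraint: 8*0.05 = 0.4 >= -10 -- satisfied.
Step 2: Compute optimal value.
f(x*) = 10*0.05^2 - 1*0.05 = -0.025


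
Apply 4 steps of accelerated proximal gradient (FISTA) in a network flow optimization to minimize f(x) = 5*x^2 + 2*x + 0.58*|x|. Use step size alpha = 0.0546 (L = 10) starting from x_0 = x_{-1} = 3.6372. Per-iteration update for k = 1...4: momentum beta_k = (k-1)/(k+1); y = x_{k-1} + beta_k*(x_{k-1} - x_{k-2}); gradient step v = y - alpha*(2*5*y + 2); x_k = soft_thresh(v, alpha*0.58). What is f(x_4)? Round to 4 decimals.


FISTA on f(x) = 5*x^2 + 2*x + 0.58*|x|
L = 10, alpha = 0.0546
Iteration 1: beta = 0.0, y = 3.6372 + 0.0*(3.6372 - 3.6372) = 3.6372
  grad(y) = 38.372, v = y - alpha*grad = 1.5421
  prox(v) = soft_thresh(1.5421, 0.0317) = 1.5104
Iteration 2: beta = 0.3333, y = 1.5104 + 0.3333*(1.5104 - 3.6372) = 0.8015
  grad(y) = 10.0149, v = y - alpha*grad = 0.2547
  prox(v) = soft_thresh(0.2547, 0.0317) = 0.223
Iteration 3: beta = 0.5, y = 0.223 + 0.5*(0.223 - 1.5104) = -0.4207
  grad(y) = -2.2069, v = y - alpha*grad = -0.3002
  prox(v) = soft_thresh(-0.3002, 0.0317) = -0.2685
Iteration 4: beta = 0.6, y = -0.2685 + 0.6*(-0.2685 - 0.223) = -0.5635
  grad(y) = -3.6345, v = y - alpha*grad = -0.365
  prox(v) = soft_thresh(-0.365, 0.0317) = -0.3333
f(x_4) = 5*(-0.3333)^2 + 2*(-0.3333) + 0.58*|-0.3333| = 0.0822


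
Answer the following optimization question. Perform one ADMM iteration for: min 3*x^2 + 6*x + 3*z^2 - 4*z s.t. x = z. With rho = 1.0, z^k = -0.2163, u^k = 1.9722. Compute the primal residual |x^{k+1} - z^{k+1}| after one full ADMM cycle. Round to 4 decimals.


ADMM iteration with rho = 1.0, z^k = -0.2163, u^k = 1.9722
Step 1: x-update.
Minimize 3*x^2 + 6*x + (1.0/2)*(x + 0.2163 + 1.9722)^2
FOC: (2*3 + 1.0)*x = -6 + 1.0*(-0.2163 - 1.9722)
x^{k+1} = -1.1698
Step 2: z-update.
Minimize 3*z^2 - 4*z + (1.0/2)*(-1.1698 - z + 1.9722)^2
FOC: (2*3 + 1.0)*z = 4 + 1.0*(-1.1698 + 1.9722)
z^{k+1} = 0.6861
Step 3: u-update.
u^{k+1} = 1.9722 - 1.1698 - 0.6861 = 0.1164
Step 4: Primal residual = |-1.1698 - 0.6861| = 1.8558


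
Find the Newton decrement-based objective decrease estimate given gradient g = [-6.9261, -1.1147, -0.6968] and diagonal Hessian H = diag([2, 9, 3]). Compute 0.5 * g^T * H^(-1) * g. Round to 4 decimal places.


Step 1: H is diagonal, so H^(-1) * g = [-3.4631, -0.1239, -0.2323].
Step 2: g^T H^(-1) g = sum_i g_i^2 / H_ii
  = (-6.9261)^2/2 + (-1.1147)^2/9 + (-0.6968)^2/3
  = 23.9854 + 0.1381 + 0.1618 = 24.2853
Step 3: Objective decrease = 0.5 * g^T H^(-1) g = 12.1427


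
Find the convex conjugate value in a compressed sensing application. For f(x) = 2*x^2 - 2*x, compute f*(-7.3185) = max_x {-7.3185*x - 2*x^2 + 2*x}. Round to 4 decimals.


f*(y) = sup_x {y*x - a*x^2 - b*x} = sup_x {(y-b)*x - a*x^2}
FOC: (y - b) - 2a*x = 0 => x* = (y - b)/(2a)
x* = (-7.3185 + 2)/(2*2) = -1.3296
f*(-7.3185) = (y-b)^2/(4a) = (-7.3185 + 2)^2/(4*2)
= 28.2864/8 = 3.5358


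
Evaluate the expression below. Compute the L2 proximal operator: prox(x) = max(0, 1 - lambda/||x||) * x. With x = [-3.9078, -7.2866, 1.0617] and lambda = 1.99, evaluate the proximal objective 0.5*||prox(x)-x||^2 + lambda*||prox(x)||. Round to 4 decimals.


Step 1: Compute ||x||.
||x|| = 8.3362
Step 2: Compute scaling factor.
scale = max(0, 1 - 1.99/8.3362) = 0.7613
Step 3: prox(x) = [-2.9749, -5.5472, 0.8083]
||prox(x)|| = 6.3462
Step 4: Proximal objective.
0.5*||prox-x||^2 = 1.9801
lambda*||prox|| = 12.6289
Total = 14.609


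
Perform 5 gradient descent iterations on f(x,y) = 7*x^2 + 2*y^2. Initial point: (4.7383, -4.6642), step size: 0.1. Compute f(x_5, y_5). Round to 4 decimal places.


Gradient descent on f(x,y) = 7*x^2 + 2*y^2.
Starting point: (4.7383, -4.6642), alpha = 0.1
Step 1: grad_x = 2*7*4.7383 = 66.3362, grad_y = 2*2*-4.6642 = -18.6568
  x_1 = 4.7383 - 0.1*66.3362 = -1.8953
  y_1 = -4.6642 - 0.1*-18.6568 = -2.7985
Step 2: grad_x = 2*7*-1.8953 = -26.5345, grad_y = 2*2*-2.7985 = -11.1941
  x_2 = -1.8953 - 0.1*-26.5345 = 0.7581
  y_2 = -2.7985 - 0.1*-11.1941 = -1.6791
Step 3: grad_x = 2*7*0.7581 = 10.6138, grad_y = 2*2*-1.6791 = -6.7164
  x_3 = 0.7581 - 0.1*10.6138 = -0.3033
  y_3 = -1.6791 - 0.1*-6.7164 = -1.0075
Step 4: grad_x = 2*7*-0.3033 = -4.2455, grad_y = 2*2*-1.0075 = -4.0299
  x_4 = -0.3033 - 0.1*-4.2455 = 0.1213
  y_4 = -1.0075 - 0.1*-4.0299 = -0.6045
Step 5: grad_x = 2*7*0.1213 = 1.6982, grad_y = 2*2*-0.6045 = -2.4179
  x_5 = 0.1213 - 0.1*1.6982 = -0.0485
  y_5 = -0.6045 - 0.1*-2.4179 = -0.3627
f(-0.0485, -0.3627) = 7*(-0.0485)^2 + 2*(-0.3627)^2 = 0.2796


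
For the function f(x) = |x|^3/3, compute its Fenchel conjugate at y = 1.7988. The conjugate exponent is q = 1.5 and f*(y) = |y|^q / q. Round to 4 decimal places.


The conjugate exponent q satisfies 1/p + 1/q = 1.
p = 3, so q = 3/(3 - 1) = 1.5
|y|^q = 1.7988^1.5 = 2.4125
f*(1.7988) = 2.4125 / 1.5 = 1.6084


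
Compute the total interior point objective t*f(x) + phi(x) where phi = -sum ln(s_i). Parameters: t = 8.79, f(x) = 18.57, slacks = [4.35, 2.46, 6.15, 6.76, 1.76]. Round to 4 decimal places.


Step 1: Compute log-barrier.
ln values: [1.4702, 0.9002, 1.8165, 1.911, 0.5653]
phi = -(1.4702 + 0.9002 + 1.8165 + 1.911 + 0.5653) = -6.6631
Step 2: Compute augmented objective.
t*f(x) = 8.79*18.57 = 163.2303
Total = 163.2303 - 6.6631 = 156.5672


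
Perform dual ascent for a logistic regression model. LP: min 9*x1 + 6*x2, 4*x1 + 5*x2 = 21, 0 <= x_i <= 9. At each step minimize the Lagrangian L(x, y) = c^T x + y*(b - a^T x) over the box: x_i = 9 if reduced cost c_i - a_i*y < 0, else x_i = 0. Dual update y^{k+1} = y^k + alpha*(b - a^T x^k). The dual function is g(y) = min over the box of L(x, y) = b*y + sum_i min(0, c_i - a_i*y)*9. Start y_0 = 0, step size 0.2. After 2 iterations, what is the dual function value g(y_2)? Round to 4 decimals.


Dual ascent for LP: min 9*x1 + 6*x2, 4*x1 + 5*x2 = 21, 0 <= x_i <= 9
Step 1: y^k = 0.0, reduced costs: (9.0, 6.0)
  x^k = (0.0, 0.0), subgradient = b - a^T x = 21.0
  y^{k+1} = 0.0 + 0.2*21.0 = 4.2
Step 2: y^k = 4.2, reduced costs: (-7.8, -15.0)
  x^k = (9.0, 9.0), subgradient = b - a^T x = -60.0
  y^{k+1} = 4.2 + 0.2*-60.0 = -7.8
Dual objective at y_2 = -7.8: reduced costs (40.2, 45.0), box minimizer x = (0.0, 0.0)
g(y_2) = b*y + (c1 - a1*y)*x1 + (c2 - a2*y)*x2 = 21*(-7.8) + 40.2*0.0 + 45.0*0.0 = -163.8 + 0.0 + 0.0 = -163.8


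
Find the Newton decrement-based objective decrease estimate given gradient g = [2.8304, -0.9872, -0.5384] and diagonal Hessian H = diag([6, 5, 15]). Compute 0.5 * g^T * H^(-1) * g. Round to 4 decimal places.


Step 1: H is diagonal, so H^(-1) * g = [0.4717, -0.1974, -0.0359].
Step 2: g^T H^(-1) g = sum_i g_i^2 / H_ii
  = (2.8304)^2/6 + (-0.9872)^2/5 + (-0.5384)^2/15
  = 1.3352 + 0.1949 + 0.0193 = 1.5494
Step 3: Objective decrease = 0.5 * g^T H^(-1) g = 0.7747


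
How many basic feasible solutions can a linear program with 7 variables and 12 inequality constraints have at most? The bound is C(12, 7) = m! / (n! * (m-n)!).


Each vertex corresponds to some choice of n active constraints out of m, so the number of vertices is at most C(m, n) = m! / (n!(m-n)!).
m = 12, n = 7
Numerator: 12 * 11 * 10 * 9 * 8 * 7 * 6
Denominator: 7! = 5040
C(12, 7) = 792


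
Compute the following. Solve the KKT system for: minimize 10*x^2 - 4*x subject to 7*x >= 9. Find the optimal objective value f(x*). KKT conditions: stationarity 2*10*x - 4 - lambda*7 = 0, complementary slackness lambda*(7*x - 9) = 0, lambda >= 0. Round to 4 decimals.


Step 1: Try lambda = 0 (constraint inactive).
x_unc = 4/(2*10) = 0.2
Check: 7*0.2 = 1.4 < 9 -- violated!
Step 2: Constraint must be active: 7*x = 9
x* = 9/7 = 1.2857 (rounded; the exact value 9/7 is used below)
lambda = (2*10*(9/7) - 4)/7 = 3.102
Step 3: Compute optimal value.
f(x*) = 10*(9/7)^2 - 4*(9/7) = 11.3878


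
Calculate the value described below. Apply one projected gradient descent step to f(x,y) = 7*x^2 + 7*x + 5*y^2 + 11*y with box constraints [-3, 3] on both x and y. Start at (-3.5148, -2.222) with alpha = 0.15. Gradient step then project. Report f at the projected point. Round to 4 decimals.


Step 1: Compute gradient at (-3.5148, -2.222).
grad_x = 2*7*-3.5148 + 7 = -42.2072
grad_y = 2*5*-2.222 + 11 = -11.22
Step 2: Gradient step.
x_raw = -3.5148 - 0.15*-42.2072 = 2.8163
y_raw = -2.222 - 0.15*-11.22 = -0.539
Step 3: Project onto [-3, 3].
x_proj = clip(2.8163) = 2.8163
y_proj = clip(-0.539) = -0.539
Step 4: Evaluate f.
f(2.8163, -0.539) = 70.7576


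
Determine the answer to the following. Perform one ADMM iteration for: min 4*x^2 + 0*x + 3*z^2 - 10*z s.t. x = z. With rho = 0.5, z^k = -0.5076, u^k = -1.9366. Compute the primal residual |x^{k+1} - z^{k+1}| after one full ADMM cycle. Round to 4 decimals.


ADMM iteration with rho = 0.5, z^k = -0.5076, u^k = -1.9366
Step 1: x-update.
Minimize 4*x^2 + 0*x + (0.5/2)*(x + 0.5076 - 1.9366)^2
FOC: (2*4 + 0.5)*x = 0 + 0.5*(-0.5076 + 1.9366)
x^{k+1} = 0.0841
Step 2: z-update.
Minimize 3*z^2 - 10*z + (0.5/2)*(0.0841 - z - 1.9366)^2
FOC: (2*3 + 0.5)*z = 10 + 0.5*(0.0841 - 1.9366)
z^{k+1} = 1.396
Step 3: u-update.
u^{k+1} = -1.9366 + 0.0841 - 1.396 = -3.2485
Step 4: Primal residual = |0.0841 - 1.396| = 1.3119


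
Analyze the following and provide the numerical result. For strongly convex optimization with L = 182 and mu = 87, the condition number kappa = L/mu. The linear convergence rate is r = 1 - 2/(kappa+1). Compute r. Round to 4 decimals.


Step 1: Compute the condition number.
kappa = L/mu = 182/87 = 2.092
Step 2: Compute the convergence rate.
r = 1 - 2/(kappa + 1) = 1 - 2*mu/(L + mu) = (L - mu)/(L + mu) = 95/269 = 0.3532


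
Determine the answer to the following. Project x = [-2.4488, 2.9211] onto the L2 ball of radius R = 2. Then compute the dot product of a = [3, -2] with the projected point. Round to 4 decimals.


Step 1: Compute ||x|| (intermediates to 6 decimals).
||x|| = sqrt((-2.4488)^2 + 2.9211^2) = 3.811751
Step 2: Project.
Since ||x|| > R, scale = R/||x|| = 2/3.811751 = 0.524693, proj(x) = scale * x
proj(x) = [-1.284868, 1.532681]
Step 3: Dot product.
a^T * proj(x) = 3*(-1.284868) - 2*1.532681 = -6.92


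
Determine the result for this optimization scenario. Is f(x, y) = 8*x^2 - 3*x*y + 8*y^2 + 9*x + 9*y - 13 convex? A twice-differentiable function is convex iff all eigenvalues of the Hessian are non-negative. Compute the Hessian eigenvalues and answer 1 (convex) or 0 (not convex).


The Hessian of f(x,y) = 8*x^2 - 3*x*y + 8*y^2 + 9*x + 9*y - 13 is:
H = [[16, -3], [-3, 16]]
Trace = 16 + 16 = 32
Determinant = 16*16 - (-3)^2 = 247
Discriminant = (32)^2 - 4*247 = 36.0
Eigenvalues: lambda_1 = 13.0, lambda_2 = 19.0
The function is convex.

1


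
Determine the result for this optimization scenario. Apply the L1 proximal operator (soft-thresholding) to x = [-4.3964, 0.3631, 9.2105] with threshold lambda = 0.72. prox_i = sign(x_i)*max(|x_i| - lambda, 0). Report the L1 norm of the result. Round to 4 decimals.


Soft-thresholding with lambda = 0.72:
prox(-4.3964) = sign(-4.3964)*max(|-4.3964| - 0.72, 0) = -3.6764
prox(0.3631) = sign(0.3631)*max(|0.3631| - 0.72, 0) = 0.0
prox(9.2105) = sign(9.2105)*max(|9.2105| - 0.72, 0) = 8.4905
prox(x) = [-3.6764, 0.0, 8.4905]
||prox(x)||_1 = 3.6764 + 0.0 + 8.4905 = 12.1669


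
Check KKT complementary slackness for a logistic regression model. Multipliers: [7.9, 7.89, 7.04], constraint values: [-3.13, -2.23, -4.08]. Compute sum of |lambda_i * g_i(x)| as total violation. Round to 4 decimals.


KKT complementary slackness check:
lambda_1 * g_1 = 7.9 * -3.13 = -24.727
lambda_2 * g_2 = 7.89 * -2.23 = -17.5947
lambda_3 * g_3 = 7.04 * -4.08 = -28.7232
Total violation = 24.727 + 17.5947 + 28.7232 = 71.0449


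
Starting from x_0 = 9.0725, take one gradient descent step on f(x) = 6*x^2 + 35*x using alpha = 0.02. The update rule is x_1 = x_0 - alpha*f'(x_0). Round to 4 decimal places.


We compute the gradient at x_0 and apply the update.
f'(x) = 12*x + 35
f'(9.0725) = 12*9.0725 + 35 = 143.87
x_1 = 9.0725 - 0.02*143.87 = 6.1951


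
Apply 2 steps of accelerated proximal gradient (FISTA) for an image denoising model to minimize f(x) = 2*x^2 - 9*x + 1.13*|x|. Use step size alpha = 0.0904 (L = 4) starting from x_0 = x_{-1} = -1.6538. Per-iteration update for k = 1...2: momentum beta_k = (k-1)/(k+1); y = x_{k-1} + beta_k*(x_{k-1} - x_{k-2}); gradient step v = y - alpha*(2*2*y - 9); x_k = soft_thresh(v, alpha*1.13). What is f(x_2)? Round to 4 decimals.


FISTA on f(x) = 2*x^2 - 9*x + 1.13*|x|
L = 4, alpha = 0.0904
Iteration 1: beta = 0.0, y = -1.6538 + 0.0*(-1.6538 + 1.6538) = -1.6538
  grad(y) = -15.6152, v = y - alpha*grad = -0.2422
  prox(v) = soft_thresh(-0.2422, 0.1022) = -0.14
Iteration 2: beta = 0.3333, y = -0.14 + 0.3333*(-0.14 + 1.6538) = 0.3646
  grad(y) = -7.5418, v = y - alpha*grad = 1.0463
  prox(v) = soft_thresh(1.0463, 0.1022) = 0.9442
f(x_2) = 2*0.9442^2 - 9*0.9442 + 1.13*|0.9442| = -5.6477


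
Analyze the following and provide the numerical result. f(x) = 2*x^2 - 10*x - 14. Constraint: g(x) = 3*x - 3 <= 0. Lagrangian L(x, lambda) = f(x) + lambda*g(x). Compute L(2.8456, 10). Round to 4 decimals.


Step 1: Evaluate f(x).
f(2.8456) = 2*2.8456^2 - 10*2.8456 - 14 = -26.2611
Step 2: Evaluate g(x).
g(2.8456) = 3*2.8456 - 3 = 5.5368
Step 3: Compute Lagrangian.
L = -26.2611 + 10*5.5368 = 29.1069


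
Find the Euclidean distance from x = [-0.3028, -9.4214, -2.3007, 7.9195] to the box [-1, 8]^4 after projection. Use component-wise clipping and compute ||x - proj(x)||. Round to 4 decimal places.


Project each component onto [-1, 8].
clip(-0.3028) = -0.3028, clip(-9.4214) = -1.0, clip(-2.3007) = -1.0, clip(7.9195) = 7.9195
Projection = [-0.3028, -1.0, -1.0, 7.9195]
Squared diffs: [0.0, 70.92, 1.6918, 0.0]
Distance = sqrt(72.6118) = 8.5213


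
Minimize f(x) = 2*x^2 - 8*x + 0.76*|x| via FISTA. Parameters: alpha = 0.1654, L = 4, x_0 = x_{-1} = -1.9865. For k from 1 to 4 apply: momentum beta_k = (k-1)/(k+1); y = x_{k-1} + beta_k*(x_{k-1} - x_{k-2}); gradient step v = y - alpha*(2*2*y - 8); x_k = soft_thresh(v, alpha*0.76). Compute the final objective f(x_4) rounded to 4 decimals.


FISTA on f(x) = 2*x^2 - 8*x + 0.76*|x|
L = 4, alpha = 0.1654
Iteration 1: beta = 0.0, y = -1.9865 + 0.0*(-1.9865 + 1.9865) = -1.9865
  grad(y) = -15.946, v = y - alpha*grad = 0.651
  prox(v) = soft_thresh(0.651, 0.1257) = 0.5253
Iteration 2: beta = 0.3333, y = 0.5253 + 0.3333*(0.5253 + 1.9865) = 1.3625
  grad(y) = -2.5499, v = y - alpha*grad = 1.7843
  prox(v) = soft_thresh(1.7843, 0.1257) = 1.6586
Iteration 3: beta = 0.5, y = 1.6586 + 0.5*(1.6586 - 0.5253) = 2.2252
  grad(y) = 0.9009, v = y - alpha*grad = 2.0762
  prox(v) = soft_thresh(2.0762, 0.1257) = 1.9505
Iteration 4: beta = 0.6, y = 1.9505 + 0.6*(1.9505 - 1.6586) = 2.1257
  grad(y) = 0.5027, v = y - alpha*grad = 2.0425
  prox(v) = soft_thresh(2.0425, 0.1257) = 1.9168
f(x_4) = 2*1.9168^2 - 8*1.9168 + 0.76*|1.9168| = -6.5294


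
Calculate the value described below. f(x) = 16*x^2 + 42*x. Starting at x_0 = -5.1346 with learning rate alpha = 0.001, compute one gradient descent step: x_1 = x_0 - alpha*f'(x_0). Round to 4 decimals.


We compute the gradient at x_0 and apply the update.
f'(x) = 32*x + 42
f'(-5.1346) = 32*-5.1346 + 42 = -122.3072
x_1 = -5.1346 - 0.001*-122.3072 = -5.0123


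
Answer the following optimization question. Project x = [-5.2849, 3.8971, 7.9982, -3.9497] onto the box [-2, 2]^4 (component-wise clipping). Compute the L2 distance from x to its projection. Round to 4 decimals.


Project each component onto [-2, 2].
clip(-5.2849) = -2.0, clip(3.8971) = 2.0, clip(7.9982) = 2.0, clip(-3.9497) = -2.0
Projection = [-2.0, 2.0, 2.0, -2.0]
Squared diffs: [10.7906, 3.599, 35.9784, 3.8013]
Distance = sqrt(54.1693) = 7.36


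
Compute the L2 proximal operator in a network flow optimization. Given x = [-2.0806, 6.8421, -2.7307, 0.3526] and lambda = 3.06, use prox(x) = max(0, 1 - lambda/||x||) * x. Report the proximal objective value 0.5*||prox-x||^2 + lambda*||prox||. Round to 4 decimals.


Step 1: Compute ||x||.
||x|| = 7.6632
Step 2: Compute scaling factor.
scale = max(0, 1 - 3.06/7.6632) = 0.6007
Step 3: prox(x) = [-1.2498, 4.11, -1.6403, 0.2118]
||prox(x)|| = 4.6032
Step 4: Proximal objective.
0.5*||prox-x||^2 = 4.6818
lambda*||prox|| = 14.0858
Total = 18.7675


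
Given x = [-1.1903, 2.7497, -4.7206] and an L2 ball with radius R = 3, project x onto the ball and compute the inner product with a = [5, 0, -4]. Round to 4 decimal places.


Step 1: Compute ||x|| (intermediates to 6 decimals).
||x|| = sqrt((-1.1903)^2 + 2.7497^2 + (-4.7206)^2) = 5.591219
Step 2: Project.
Since ||x|| > R, scale = R/||x|| = 3/5.591219 = 0.536556, proj(x) = scale * x
proj(x) = [-0.638663, 1.475368, -2.532866]
Step 3: Dot product.
a^T * proj(x) = 5*(-0.638663) + 0*1.475368 - 4*(-2.532866) = 6.9381


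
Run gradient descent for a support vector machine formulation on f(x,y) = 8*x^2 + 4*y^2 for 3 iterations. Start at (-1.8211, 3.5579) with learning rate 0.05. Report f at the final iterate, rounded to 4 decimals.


Gradient descent on f(x,y) = 8*x^2 + 4*y^2.
Starting point: (-1.8211, 3.5579), alpha = 0.05
Step 1: grad_x = 2*8*-1.8211 = -29.1376, grad_y = 2*4*3.5579 = 28.4632
  x_1 = -1.8211 - 0.05*-29.1376 = -0.3642
  y_1 = 3.5579 - 0.05*28.4632 = 2.1347
Step 2: grad_x = 2*8*-0.3642 = -5.8275, grad_y = 2*4*2.1347 = 17.0779
  x_2 = -0.3642 - 0.05*-5.8275 = -0.0728
  y_2 = 2.1347 - 0.05*17.0779 = 1.2808
Step 3: grad_x = 2*8*-0.0728 = -1.1655, grad_y = 2*4*1.2808 = 10.2468
  x_3 = -0.0728 - 0.05*-1.1655 = -0.0146
  y_3 = 1.2808 - 0.05*10.2468 = 0.7685
f(-0.0146, 0.7685) = 8*(-0.0146)^2 + 4*0.7685^2 = 2.3641


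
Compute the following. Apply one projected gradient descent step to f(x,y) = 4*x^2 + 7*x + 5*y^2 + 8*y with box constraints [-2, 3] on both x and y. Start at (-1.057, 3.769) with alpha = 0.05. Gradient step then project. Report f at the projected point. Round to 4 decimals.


Step 1: Compute gradient at (-1.057, 3.769).
grad_x = 2*4*-1.057 + 7 = -1.456
grad_y = 2*5*3.769 + 8 = 45.69
Step 2: Gradient step.
x_raw = -1.057 - 0.05*-1.456 = -0.9842
y_raw = 3.769 - 0.05*45.69 = 1.4845
Step 3: Project onto [-2, 3].
x_proj = clip(-0.9842) = -0.9842
y_proj = clip(1.4845) = 1.4845
Step 4: Evaluate f.
f(-0.9842, 1.4845) = 19.8799


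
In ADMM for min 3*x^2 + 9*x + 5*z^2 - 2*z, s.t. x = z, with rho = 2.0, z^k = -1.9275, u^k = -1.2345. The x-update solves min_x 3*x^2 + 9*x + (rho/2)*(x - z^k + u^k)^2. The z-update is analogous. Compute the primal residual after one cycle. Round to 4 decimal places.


ADMM iteration with rho = 2.0, z^k = -1.9275, u^k = -1.2345
Step 1: x-update.
Minimize 3*x^2 + 9*x + (2.0/2)*(x + 1.9275 - 1.2345)^2
FOC: (2*3 + 2.0)*x = -9 + 2.0*(-1.9275 + 1.2345)
x^{k+1} = -1.2983
Step 2: z-update.
Minimize 5*z^2 - 2*z + (2.0/2)*(-1.2983 - z - 1.2345)^2
FOC: (2*5 + 2.0)*z = 2 + 2.0*(-1.2983 - 1.2345)
z^{k+1} = -0.2555
Step 3: u-update.
u^{k+1} = -1.2345 - 1.2983 + 0.2555 = -2.2773
Step 4: Primal residual = |-1.2983 + 0.2555| = 1.0428


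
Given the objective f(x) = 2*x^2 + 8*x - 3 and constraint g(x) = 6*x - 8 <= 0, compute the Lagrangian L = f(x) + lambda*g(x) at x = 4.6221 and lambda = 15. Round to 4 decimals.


Step 1: Evaluate f(x).
f(4.6221) = 2*4.6221^2 + 8*4.6221 - 3 = 76.7044
Step 2: Evaluate g(x).
g(4.6221) = 6*4.6221 - 8 = 19.7326
Step 3: Compute Lagrangian.
L = 76.7044 + 15*19.7326 = 372.6934


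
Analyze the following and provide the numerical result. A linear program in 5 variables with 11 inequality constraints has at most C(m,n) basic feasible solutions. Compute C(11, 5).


Each vertex corresponds to some choice of n active constraints out of m, so the number of vertices is at most C(m, n) = m! / (n!(m-n)!).
m = 11, n = 5
Numerator: 11 * 10 * 9 * 8 * 7
Denominator: 5! = 120
C(11, 5) = 462


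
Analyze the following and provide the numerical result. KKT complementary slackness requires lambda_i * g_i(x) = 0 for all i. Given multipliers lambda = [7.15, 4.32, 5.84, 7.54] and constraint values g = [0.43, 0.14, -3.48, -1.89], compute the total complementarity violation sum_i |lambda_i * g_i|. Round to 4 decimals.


KKT complementary slackness check:
lambda_1 * g_1 = 7.15 * 0.43 = 3.0745
lambda_2 * g_2 = 4.32 * 0.14 = 0.6048
lambda_3 * g_3 = 5.84 * -3.48 = -20.3232
lambda_4 * g_4 = 7.54 * -1.89 = -14.2506
Total violation = 3.0745 + 0.6048 + 20.3232 + 14.2506 = 38.2531


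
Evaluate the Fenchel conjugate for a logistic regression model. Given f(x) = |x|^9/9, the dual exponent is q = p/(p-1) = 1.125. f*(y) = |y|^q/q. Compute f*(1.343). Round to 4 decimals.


The conjugate exponent q satisfies 1/p + 1/q = 1.
p = 9, so q = 9/(9 - 1) = 1.125
|y|^q = 1.343^1.125 = 1.3934
f*(1.343) = 1.3934 / 1.125 = 1.2386


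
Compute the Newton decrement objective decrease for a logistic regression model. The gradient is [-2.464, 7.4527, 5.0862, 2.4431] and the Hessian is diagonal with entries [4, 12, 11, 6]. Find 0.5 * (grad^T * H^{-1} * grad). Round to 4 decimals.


Step 1: H is diagonal, so H^(-1) * g = [-0.616, 0.6211, 0.4624, 0.4072].
Step 2: g^T H^(-1) g = sum_i g_i^2 / H_ii
  = (-2.464)^2/4 + (7.4527)^2/12 + (5.0862)^2/11 + (2.4431)^2/6
  = 1.5178 + 4.6286 + 2.3518 + 0.9948 = 9.4929
Step 3: Objective decrease = 0.5 * g^T H^(-1) g = 4.7465
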